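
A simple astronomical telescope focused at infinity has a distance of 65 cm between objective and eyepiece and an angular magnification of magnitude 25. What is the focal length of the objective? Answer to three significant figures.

In normal adjustment the tube length equals f_obj + f_eye and |M| = f_obj/f_eye.
So f_obj = 25 f_eye and 25 f_eye + f_eye = 65 cm, giving f_eye = 65/26 = 2.500 cm and f_obj = 62.500 cm.

62.5 cm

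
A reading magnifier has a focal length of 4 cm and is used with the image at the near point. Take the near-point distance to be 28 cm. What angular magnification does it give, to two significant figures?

8.0

M = 1 + D/f = 1 + 28/4 = 8.000.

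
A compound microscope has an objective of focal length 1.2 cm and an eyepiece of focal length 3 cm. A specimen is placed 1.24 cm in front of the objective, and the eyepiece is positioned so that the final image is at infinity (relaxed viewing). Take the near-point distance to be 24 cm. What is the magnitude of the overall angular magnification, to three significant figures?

240

Objective: 1/d_i = 1/f_obj - 1/d_o = 1/1.2 - 1/1.24 = 0.02688 cm^-1, so d_i = 37.200 cm.
m_obj = -d_i/d_o = -37.200/1.24 = -30.000.
Eyepiece angular magnification (image at infinity): M_eye = D/f_e = 24/3 = 8.000.
Overall M = m_obj x M_eye = (-30.000)(8.000) = -240.00.
|M| = 240.00.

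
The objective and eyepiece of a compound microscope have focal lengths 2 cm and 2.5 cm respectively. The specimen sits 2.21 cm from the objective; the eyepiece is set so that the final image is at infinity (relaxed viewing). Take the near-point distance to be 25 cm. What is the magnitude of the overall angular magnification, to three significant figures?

Objective: 1/d_i = 1/f_obj - 1/d_o = 1/2 - 1/2.21 = 0.04751 cm^-1, so d_i = 21.048 cm.
m_obj = -d_i/d_o = -21.048/2.21 = -9.524.
Eyepiece angular magnification (image at infinity): M_eye = D/f_e = 25/2.5 = 10.000.
Overall M = m_obj x M_eye = (-9.524)(10.000) = -95.24.
|M| = 95.24.

95.2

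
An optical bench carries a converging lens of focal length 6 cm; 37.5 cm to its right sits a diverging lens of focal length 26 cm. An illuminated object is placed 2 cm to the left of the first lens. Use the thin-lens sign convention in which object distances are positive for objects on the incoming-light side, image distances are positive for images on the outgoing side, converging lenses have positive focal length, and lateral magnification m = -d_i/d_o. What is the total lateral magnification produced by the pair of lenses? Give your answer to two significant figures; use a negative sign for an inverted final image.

0.59

Applying the thin-lens equation to the first lens, 1/6 = 1/2 + 1/d_i1, which gives d_i1 = -3.000 cm.
Its lateral magnification is m_1 = -d_i1/d_o1 = -(-3.000)/2 = 1.5000.
With d_i1 < 0 the first image is virtual and lies on the object side; the object distance for lens 2 is d_o2 = 37.5 - (-3.000) = 40.500 cm.
Applying the thin-lens equation again with f_2 = -26 cm and d_o2 = 40.500 cm gives d_i2 = -15.835 cm.
m_2 = -(-15.835)/(40.500) = 0.3910.
Overall magnification: m = m_1 m_2 = 0.5865.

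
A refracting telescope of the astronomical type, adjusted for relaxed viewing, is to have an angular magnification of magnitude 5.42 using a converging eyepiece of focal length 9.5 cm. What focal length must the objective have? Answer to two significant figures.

51 cm

|M| = f_obj/|f_eye|, so f_obj = |M| x |f_eye| = 5.42 x 9.5 = 51.490 cm.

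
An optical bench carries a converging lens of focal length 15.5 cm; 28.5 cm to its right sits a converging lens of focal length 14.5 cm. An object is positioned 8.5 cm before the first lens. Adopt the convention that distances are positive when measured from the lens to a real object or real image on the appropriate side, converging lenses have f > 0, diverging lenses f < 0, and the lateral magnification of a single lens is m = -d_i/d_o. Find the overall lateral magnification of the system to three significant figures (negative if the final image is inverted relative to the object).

-0.978

Lens 1: 1/d_i1 = 1/f_1 - 1/d_o1 = 1/15.5 - 1/8.5 = -0.05313 cm^-1, so d_i1 = -18.821 cm.
m_1 = -(-18.821)/8.5 = 2.2143.
With d_i1 < 0 the first image is virtual and lies on the object side; the object distance for lens 2 is d_o2 = 28.5 - (-18.821) = 47.321 cm.
Lens 2: 1/d_i2 = 1/f_2 - 1/d_o2 = 1/14.5 - 1/(47.321) = 0.04783 cm^-1, so d_i2 = 20.906 cm.
m_2 = -(20.906)/(47.321) = -0.4418.
Overall magnification: m = m_1 m_2 = -0.9782.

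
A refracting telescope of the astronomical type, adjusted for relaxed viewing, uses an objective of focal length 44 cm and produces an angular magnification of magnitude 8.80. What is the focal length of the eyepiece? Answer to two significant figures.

5.0 cm

|M| = f_obj/f_eye, so f_eye = f_obj/|M| = 44/8.8 = 5.000 cm.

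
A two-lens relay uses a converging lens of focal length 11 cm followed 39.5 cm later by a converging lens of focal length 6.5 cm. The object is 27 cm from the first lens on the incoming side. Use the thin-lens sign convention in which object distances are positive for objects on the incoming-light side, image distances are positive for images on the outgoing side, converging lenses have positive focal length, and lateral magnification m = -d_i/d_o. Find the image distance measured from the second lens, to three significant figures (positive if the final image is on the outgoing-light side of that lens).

9.43 cm

Applying the thin-lens equation to the first lens, 1/11 = 1/27 + 1/d_i1, which gives d_i1 = 18.562 cm.
That image sits 20.938 cm in front of the second lens, so d_o2 = 20.938 cm.
Applying the thin-lens equation again with f_2 = 6.5 cm and d_o2 = 20.938 cm gives d_i2 = 9.426 cm.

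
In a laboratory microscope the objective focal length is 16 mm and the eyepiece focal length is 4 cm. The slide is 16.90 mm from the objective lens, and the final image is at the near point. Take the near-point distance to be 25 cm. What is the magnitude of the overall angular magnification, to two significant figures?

Convert to cm: f_obj = 16 mm = 1.6 cm; d_o = 16.90 mm = 1.69 cm.
Objective: 1/d_i = 1/f_obj - 1/d_o = 1/1.6 - 1/1.69 = 0.03328 cm^-1, so d_i = 30.044 cm.
m_obj = -d_i/d_o = -30.044/1.69 = -17.778.
Eyepiece angular magnification (image at near point): M_eye = 1 + D/f_e = 1 + 25/4 = 7.250.
Overall M = m_obj x M_eye = (-17.778)(7.250) = -128.89.
|M| = 128.89.

130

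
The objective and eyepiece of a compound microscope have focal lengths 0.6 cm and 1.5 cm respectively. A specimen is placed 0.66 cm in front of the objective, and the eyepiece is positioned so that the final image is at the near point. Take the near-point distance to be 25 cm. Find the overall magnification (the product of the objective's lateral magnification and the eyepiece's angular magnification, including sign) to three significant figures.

Objective: 1/d_i = 1/f_obj - 1/d_o = 1/0.6 - 1/0.66 = 0.15152 cm^-1, so d_i = 6.600 cm.
m_obj = -d_i/d_o = -6.600/0.66 = -10.000.
Eyepiece angular magnification (image at near point): M_eye = 1 + D/f_e = 1 + 25/1.5 = 17.667.
Overall M = m_obj x M_eye = (-10.000)(17.667) = -176.67.

-177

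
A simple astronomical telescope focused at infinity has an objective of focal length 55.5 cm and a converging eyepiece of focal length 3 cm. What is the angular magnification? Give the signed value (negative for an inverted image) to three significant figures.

-18.5

M = -f_obj/f_eye = -55.5/(3) = -18.500.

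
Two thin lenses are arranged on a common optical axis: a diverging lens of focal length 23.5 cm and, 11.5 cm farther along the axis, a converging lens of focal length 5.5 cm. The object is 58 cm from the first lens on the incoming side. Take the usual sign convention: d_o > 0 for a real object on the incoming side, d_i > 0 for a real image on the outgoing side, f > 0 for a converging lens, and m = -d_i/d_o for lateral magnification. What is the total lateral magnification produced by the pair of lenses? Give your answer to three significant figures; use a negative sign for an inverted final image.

-0.0698

First lens: d_i1 = 1/(1/(-23.5) - 1/58) = -16.724 cm.
m_1 = -(-16.724)/58 = 0.2883.
The intermediate image is virtual, 16.724 cm to the left of lens 1, so d_o2 = L - d_i1 = 11.5 - (-16.724) = 28.224 cm.
Second lens: d_i2 = 1/(1/5.5 - 1/(28.224)) = 6.831 cm.
m_2 = -(6.831)/(28.224) = -0.2420.
The system's lateral magnification is m_1 m_2 = (0.2883)(-0.2420) = -0.0698.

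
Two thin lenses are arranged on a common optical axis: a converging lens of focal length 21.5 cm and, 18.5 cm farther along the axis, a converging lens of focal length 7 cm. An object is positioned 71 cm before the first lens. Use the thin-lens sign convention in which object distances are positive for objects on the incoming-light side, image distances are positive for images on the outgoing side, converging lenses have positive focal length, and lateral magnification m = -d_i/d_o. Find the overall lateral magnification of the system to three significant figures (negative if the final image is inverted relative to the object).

-0.157

First lens: d_i1 = 1/(1/21.5 - 1/71) = 30.838 cm.
m_1 = -(30.838)/71 = -0.4343.
Since 30.838 cm > 18.5 cm, the first image lies past the second lens and serves as a virtual object: d_o2 = L - d_i1 = -12.338 cm.
Second lens: d_i2 = 1/(1/7 - 1/(-12.338)) = 4.466 cm.
m_2 = -(4.466)/(-12.338) = 0.3620.
Total m = m_1 x m_2 = (-0.4343)(0.3620) = -0.1572.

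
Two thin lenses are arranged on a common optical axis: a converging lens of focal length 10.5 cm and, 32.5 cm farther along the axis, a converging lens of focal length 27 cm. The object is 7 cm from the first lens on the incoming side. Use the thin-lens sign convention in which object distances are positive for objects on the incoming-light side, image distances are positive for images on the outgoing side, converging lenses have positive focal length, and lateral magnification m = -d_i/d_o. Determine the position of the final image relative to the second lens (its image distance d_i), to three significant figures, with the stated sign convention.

54.5 cm

Applying the thin-lens equation to the first lens, 1/10.5 = 1/7 + 1/d_i1, which gives d_i1 = -21.000 cm.
The intermediate image is virtual, 21.000 cm to the left of lens 1, so d_o2 = L - d_i1 = 32.5 - (-21.000) = 53.500 cm.
Applying the thin-lens equation again with f_2 = 27 cm and d_o2 = 53.500 cm gives d_i2 = 54.509 cm.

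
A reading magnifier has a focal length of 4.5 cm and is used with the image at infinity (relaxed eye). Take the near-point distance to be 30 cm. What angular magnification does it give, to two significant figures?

6.7

M = D/f = 30/4.5 = 6.667.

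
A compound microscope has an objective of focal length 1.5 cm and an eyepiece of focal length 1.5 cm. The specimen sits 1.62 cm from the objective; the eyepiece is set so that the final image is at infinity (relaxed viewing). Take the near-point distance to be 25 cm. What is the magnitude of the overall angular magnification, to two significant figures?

Objective: 1/d_i = 1/f_obj - 1/d_o = 1/1.5 - 1/1.62 = 0.04938 cm^-1, so d_i = 20.250 cm.
m_obj = -d_i/d_o = -20.250/1.62 = -12.500.
Eyepiece angular magnification (image at infinity): M_eye = D/f_e = 25/1.5 = 16.667.
Overall M = m_obj x M_eye = (-12.500)(16.667) = -208.33.
|M| = 208.33.

210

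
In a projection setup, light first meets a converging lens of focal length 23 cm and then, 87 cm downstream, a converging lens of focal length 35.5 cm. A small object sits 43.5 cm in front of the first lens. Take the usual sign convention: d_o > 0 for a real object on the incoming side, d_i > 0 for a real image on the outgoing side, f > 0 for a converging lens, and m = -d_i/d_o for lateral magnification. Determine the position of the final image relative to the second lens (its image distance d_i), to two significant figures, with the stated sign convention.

500 cm

First lens: d_i1 = 1/(1/23 - 1/43.5) = 48.805 cm.
That image sits 38.195 cm in front of the second lens, so d_o2 = 38.195 cm.
Second lens: d_i2 = 1/(1/35.5 - 1/(38.195)) = 503.104 cm.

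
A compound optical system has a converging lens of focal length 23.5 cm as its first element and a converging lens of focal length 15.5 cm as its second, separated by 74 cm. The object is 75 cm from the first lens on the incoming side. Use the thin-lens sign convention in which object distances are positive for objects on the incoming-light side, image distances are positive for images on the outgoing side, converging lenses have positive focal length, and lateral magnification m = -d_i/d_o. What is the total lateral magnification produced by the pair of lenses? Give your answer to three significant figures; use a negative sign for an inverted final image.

Applying the thin-lens equation to the first lens, 1/23.5 = 1/75 + 1/d_i1, which gives d_i1 = 34.223 cm.
Its lateral magnification is m_1 = -d_i1/d_o1 = -(34.223)/75 = -0.4563.
That image sits 39.777 cm in front of the second lens, so d_o2 = 39.777 cm.
Applying the thin-lens equation again with f_2 = 15.5 cm and d_o2 = 39.777 cm gives d_i2 = 25.396 cm.
m_2 = -(25.396)/(39.777) = -0.6385.
Total m = m_1 x m_2 = (-0.4563)(-0.6385) = 0.2913.

0.291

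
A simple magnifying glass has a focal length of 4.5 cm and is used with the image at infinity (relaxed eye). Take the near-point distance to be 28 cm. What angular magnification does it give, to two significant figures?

M = D/f = 28/4.5 = 6.222.

6.2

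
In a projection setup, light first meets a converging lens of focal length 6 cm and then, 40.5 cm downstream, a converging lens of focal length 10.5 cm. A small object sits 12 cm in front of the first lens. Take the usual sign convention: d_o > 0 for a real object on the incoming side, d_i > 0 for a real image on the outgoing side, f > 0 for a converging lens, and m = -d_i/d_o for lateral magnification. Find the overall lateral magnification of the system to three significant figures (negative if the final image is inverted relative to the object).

0.583

First lens: d_i1 = 1/(1/6 - 1/12) = 12.000 cm.
m_1 = -(12.000)/12 = -1.0000.
That image sits 28.500 cm in front of the second lens, so d_o2 = 28.500 cm.
Second lens: d_i2 = 1/(1/10.5 - 1/(28.500)) = 16.625 cm.
m_2 = -(16.625)/(28.500) = -0.5833.
Total m = m_1 x m_2 = (-1.0000)(-0.5833) = 0.5833.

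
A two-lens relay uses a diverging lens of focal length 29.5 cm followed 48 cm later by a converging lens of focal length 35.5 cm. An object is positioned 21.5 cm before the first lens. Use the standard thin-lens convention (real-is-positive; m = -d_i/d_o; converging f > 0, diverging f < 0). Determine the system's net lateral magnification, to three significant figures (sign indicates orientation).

-0.823

Applying the thin-lens equation to the first lens, 1/(-29.5) = 1/21.5 + 1/d_i1, which gives d_i1 = -12.436 cm.
Its lateral magnification is m_1 = -d_i1/d_o1 = -(-12.436)/21.5 = 0.5784.
The intermediate image is virtual, 12.436 cm to the left of lens 1, so d_o2 = L - d_i1 = 48 - (-12.436) = 60.436 cm.
Applying the thin-lens equation again with f_2 = 35.5 cm and d_o2 = 60.436 cm gives d_i2 = 86.039 cm.
m_2 = -(86.039)/(60.436) = -1.4236.
Total m = m_1 x m_2 = (0.5784)(-1.4236) = -0.8235.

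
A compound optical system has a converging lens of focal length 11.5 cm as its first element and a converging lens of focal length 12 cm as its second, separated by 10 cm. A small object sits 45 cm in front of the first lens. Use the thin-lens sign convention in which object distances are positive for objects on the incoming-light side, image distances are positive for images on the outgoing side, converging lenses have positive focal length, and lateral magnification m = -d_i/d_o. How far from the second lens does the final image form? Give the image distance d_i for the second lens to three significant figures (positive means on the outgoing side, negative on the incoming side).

Lens 1: 1/d_i1 = 1/f_1 - 1/d_o1 = 1/11.5 - 1/45 = 0.06473 cm^-1, so d_i1 = 15.448 cm.
This image would form 15.448 cm past lens 1, i.e. 5.448 cm beyond lens 2, so it is a virtual object for lens 2: d_o2 = 10 - 15.448 = -5.448 cm.
Lens 2: 1/d_i2 = 1/f_2 - 1/d_o2 = 1/12 - 1/(-5.448) = 0.26689 cm^-1, so d_i2 = 3.747 cm.

3.75 cm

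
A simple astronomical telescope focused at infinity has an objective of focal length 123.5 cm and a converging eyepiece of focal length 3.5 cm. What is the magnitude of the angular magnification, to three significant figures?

|M| = f_obj/|f_eye| = 123.5/3.5 = 35.286.

35.3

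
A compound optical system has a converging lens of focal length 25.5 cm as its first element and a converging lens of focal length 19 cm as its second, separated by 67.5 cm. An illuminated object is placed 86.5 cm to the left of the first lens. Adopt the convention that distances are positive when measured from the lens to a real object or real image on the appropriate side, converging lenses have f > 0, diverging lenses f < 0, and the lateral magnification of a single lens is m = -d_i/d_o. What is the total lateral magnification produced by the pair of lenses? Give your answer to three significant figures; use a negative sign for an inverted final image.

0.644

First lens: d_i1 = 1/(1/25.5 - 1/86.5) = 36.160 cm.
m_1 = -(36.160)/86.5 = -0.4180.
That image sits 31.340 cm in front of the second lens, so d_o2 = 31.340 cm.
Second lens: d_i2 = 1/(1/19 - 1/(31.340)) = 48.254 cm.
m_2 = -(48.254)/(31.340) = -1.5397.
The system's lateral magnification is m_1 m_2 = (-0.4180)(-1.5397) = 0.6436.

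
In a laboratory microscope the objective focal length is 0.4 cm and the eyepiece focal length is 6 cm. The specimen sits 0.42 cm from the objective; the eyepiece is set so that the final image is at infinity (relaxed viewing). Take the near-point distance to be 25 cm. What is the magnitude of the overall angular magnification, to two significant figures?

Objective: 1/d_i = 1/f_obj - 1/d_o = 1/0.4 - 1/0.42 = 0.11905 cm^-1, so d_i = 8.400 cm.
m_obj = -d_i/d_o = -8.400/0.42 = -20.000.
Eyepiece angular magnification (image at infinity): M_eye = D/f_e = 25/6 = 4.167.
Overall M = m_obj x M_eye = (-20.000)(4.167) = -83.33.
|M| = 83.33.

83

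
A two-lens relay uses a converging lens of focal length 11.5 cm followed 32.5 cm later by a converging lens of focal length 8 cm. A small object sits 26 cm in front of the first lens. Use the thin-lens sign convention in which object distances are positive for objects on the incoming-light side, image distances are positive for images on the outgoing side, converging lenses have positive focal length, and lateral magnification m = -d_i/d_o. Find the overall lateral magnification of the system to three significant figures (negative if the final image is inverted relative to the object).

1.64

Lens 1: 1/d_i1 = 1/f_1 - 1/d_o1 = 1/11.5 - 1/26 = 0.04849 cm^-1, so d_i1 = 20.621 cm.
m_1 = -(20.621)/26 = -0.7931.
Object distance for lens 2: d_o2 = 32.5 - 20.621 = 11.879 cm.
Lens 2: 1/d_i2 = 1/f_2 - 1/d_o2 = 1/8 - 1/(11.879) = 0.04082 cm^-1, so d_i2 = 24.498 cm.
m_2 = -(24.498)/(11.879) = -2.0622.
Overall magnification: m = m_1 m_2 = 1.6356.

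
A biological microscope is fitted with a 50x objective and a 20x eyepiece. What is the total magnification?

The overall magnification of a compound microscope is the product of the objective and eyepiece magnifications:
M = M_obj x M_eye = 50 x 20 = 1000.

1000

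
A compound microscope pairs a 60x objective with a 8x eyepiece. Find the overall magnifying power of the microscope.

The overall magnification of a compound microscope is the product of the objective and eyepiece magnifications:
M = M_obj x M_eye = 60 x 8 = 480.

480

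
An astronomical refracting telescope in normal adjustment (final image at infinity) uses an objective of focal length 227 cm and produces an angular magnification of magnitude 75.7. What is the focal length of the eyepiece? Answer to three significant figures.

3.00 cm

|M| = f_obj/f_eye, so f_eye = f_obj/|M| = 227/75.7 = 2.999 cm.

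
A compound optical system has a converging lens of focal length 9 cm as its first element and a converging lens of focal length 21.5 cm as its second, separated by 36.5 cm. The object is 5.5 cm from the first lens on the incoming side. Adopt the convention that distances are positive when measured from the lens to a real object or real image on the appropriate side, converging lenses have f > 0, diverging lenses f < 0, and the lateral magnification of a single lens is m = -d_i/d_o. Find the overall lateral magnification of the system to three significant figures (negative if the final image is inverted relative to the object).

-1.90

Lens 1: 1/d_i1 = 1/f_1 - 1/d_o1 = 1/9 - 1/5.5 = -0.07071 cm^-1, so d_i1 = -14.143 cm.
m_1 = -(-14.143)/5.5 = 2.5714.
The intermediate image is virtual, 14.143 cm to the left of lens 1, so d_o2 = L - d_i1 = 36.5 - (-14.143) = 50.643 cm.
Lens 2: 1/d_i2 = 1/f_2 - 1/d_o2 = 1/21.5 - 1/(50.643) = 0.02677 cm^-1, so d_i2 = 37.362 cm.
m_2 = -(37.362)/(50.643) = -0.7377.
Overall magnification: m = m_1 m_2 = -1.8971.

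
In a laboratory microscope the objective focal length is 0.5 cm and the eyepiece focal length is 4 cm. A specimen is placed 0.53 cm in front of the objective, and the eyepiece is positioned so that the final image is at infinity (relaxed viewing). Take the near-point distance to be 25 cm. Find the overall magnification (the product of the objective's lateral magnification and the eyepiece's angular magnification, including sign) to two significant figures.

Objective: 1/d_i = 1/f_obj - 1/d_o = 1/0.5 - 1/0.53 = 0.11321 cm^-1, so d_i = 8.833 cm.
m_obj = -d_i/d_o = -8.833/0.53 = -16.667.
Eyepiece angular magnification (image at infinity): M_eye = D/f_e = 25/4 = 6.250.
Overall M = m_obj x M_eye = (-16.667)(6.250) = -104.17.

-100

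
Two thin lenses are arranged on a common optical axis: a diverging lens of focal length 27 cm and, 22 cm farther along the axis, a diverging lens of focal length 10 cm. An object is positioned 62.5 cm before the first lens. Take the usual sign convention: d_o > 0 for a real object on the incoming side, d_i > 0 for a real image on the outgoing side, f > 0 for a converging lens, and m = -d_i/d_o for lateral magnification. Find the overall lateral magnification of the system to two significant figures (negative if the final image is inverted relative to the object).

Lens 1: 1/d_i1 = 1/f_1 - 1/d_o1 = 1/(-27) - 1/62.5 = -0.05304 cm^-1, so d_i1 = -18.855 cm.
m_1 = -(-18.855)/62.5 = 0.3017.
The intermediate image is virtual, 18.855 cm to the left of lens 1, so d_o2 = L - d_i1 = 22 - (-18.855) = 40.855 cm.
Lens 2: 1/d_i2 = 1/f_2 - 1/d_o2 = 1/(-10) - 1/(40.855) = -0.12448 cm^-1, so d_i2 = -8.034 cm.
m_2 = -(-8.034)/(40.855) = 0.1966.
Overall magnification: m = m_1 m_2 = 0.0593.

0.059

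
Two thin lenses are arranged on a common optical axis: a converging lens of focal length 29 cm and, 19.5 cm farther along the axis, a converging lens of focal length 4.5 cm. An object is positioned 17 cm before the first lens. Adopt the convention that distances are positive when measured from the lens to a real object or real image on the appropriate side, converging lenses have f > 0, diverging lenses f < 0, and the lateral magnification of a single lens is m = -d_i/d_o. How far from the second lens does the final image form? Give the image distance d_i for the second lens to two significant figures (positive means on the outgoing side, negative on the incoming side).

Applying the thin-lens equation to the first lens, 1/29 = 1/17 + 1/d_i1, which gives d_i1 = -41.083 cm.
With d_i1 < 0 the first image is virtual and lies on the object side; the object distance for lens 2 is d_o2 = 19.5 - (-41.083) = 60.583 cm.
Applying the thin-lens equation again with f_2 = 4.5 cm and d_o2 = 60.583 cm gives d_i2 = 4.861 cm.

4.9 cm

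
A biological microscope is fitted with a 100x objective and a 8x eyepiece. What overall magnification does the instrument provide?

The overall magnification of a compound microscope is the product of the objective and eyepiece magnifications:
M = M_obj x M_eye = 100 x 8 = 800.

800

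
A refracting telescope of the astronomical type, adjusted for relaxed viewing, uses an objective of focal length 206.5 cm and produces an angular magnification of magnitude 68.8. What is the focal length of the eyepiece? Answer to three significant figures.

3.00 cm

|M| = f_obj/f_eye, so f_eye = f_obj/|M| = 206.5/68.8 = 3.001 cm.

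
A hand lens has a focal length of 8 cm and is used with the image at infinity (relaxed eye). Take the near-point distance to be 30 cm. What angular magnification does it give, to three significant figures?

3.75

M = D/f = 30/8 = 3.750.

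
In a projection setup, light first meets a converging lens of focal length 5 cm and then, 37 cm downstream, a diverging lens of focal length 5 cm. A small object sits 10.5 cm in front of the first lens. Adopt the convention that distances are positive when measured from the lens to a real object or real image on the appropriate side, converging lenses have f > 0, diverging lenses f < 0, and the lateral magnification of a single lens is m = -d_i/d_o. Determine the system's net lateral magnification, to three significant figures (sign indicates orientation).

-0.140

Applying the thin-lens equation to the first lens, 1/5 = 1/10.5 + 1/d_i1, which gives d_i1 = 9.545 cm.
Its lateral magnification is m_1 = -d_i1/d_o1 = -(9.545)/10.5 = -0.9091.
The intermediate image is 9.545 cm to the right of lens 1, so d_o2 = L - d_i1 = 37 - 9.545 = 27.455 cm.
Applying the thin-lens equation again with f_2 = -5 cm and d_o2 = 27.455 cm gives d_i2 = -4.230 cm.
m_2 = -(-4.230)/(27.455) = 0.1541.
Total m = m_1 x m_2 = (-0.9091)(0.1541) = -0.1401.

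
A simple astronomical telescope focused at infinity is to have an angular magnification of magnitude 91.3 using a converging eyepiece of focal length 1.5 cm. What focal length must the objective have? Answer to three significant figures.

137 cm

|M| = f_obj/|f_eye|, so f_obj = |M| x |f_eye| = 91.3 x 1.5 = 136.950 cm.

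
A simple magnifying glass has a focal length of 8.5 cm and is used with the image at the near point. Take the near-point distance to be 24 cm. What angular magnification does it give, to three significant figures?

3.82

M = 1 + D/f = 1 + 24/8.5 = 3.824.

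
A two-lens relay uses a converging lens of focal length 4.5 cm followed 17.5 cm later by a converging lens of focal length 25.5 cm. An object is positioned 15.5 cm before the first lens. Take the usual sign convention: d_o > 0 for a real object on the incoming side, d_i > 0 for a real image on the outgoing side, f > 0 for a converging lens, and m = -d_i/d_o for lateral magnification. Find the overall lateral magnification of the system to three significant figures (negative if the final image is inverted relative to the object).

-0.727

Applying the thin-lens equation to the first lens, 1/4.5 = 1/15.5 + 1/d_i1, which gives d_i1 = 6.341 cm.
Its lateral magnification is m_1 = -d_i1/d_o1 = -(6.341)/15.5 = -0.4091.
That image sits 11.159 cm in front of the second lens, so d_o2 = 11.159 cm.
Applying the thin-lens equation again with f_2 = 25.5 cm and d_o2 = 11.159 cm gives d_i2 = -19.842 cm.
m_2 = -(-19.842)/(11.159) = 1.7781.
Overall magnification: m = m_1 m_2 = -0.7274.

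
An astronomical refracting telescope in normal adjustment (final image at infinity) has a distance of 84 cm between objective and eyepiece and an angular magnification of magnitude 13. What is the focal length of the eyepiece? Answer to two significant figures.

In normal adjustment the tube length equals f_obj + f_eye and |M| = f_obj/f_eye.
So f_obj = 13 f_eye and 13 f_eye + f_eye = 84 cm, giving f_eye = 84/14 = 6.000 cm and f_obj = 78.000 cm.

6.0 cm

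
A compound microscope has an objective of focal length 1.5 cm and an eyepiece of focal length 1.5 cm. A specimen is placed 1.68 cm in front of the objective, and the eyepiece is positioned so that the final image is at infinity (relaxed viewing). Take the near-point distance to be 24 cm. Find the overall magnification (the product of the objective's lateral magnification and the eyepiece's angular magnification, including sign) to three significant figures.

-133

Objective: 1/d_i = 1/f_obj - 1/d_o = 1/1.5 - 1/1.68 = 0.07143 cm^-1, so d_i = 14.000 cm.
m_obj = -d_i/d_o = -14.000/1.68 = -8.333.
Eyepiece angular magnification (image at infinity): M_eye = D/f_e = 24/1.5 = 16.000.
Overall M = m_obj x M_eye = (-8.333)(16.000) = -133.33.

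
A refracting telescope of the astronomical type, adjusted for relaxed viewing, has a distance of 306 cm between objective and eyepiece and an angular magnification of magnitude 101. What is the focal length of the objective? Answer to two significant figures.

In normal adjustment the tube length equals f_obj + f_eye and |M| = f_obj/f_eye.
So f_obj = 101 f_eye and 101 f_eye + f_eye = 306 cm, giving f_eye = 306/102 = 3.000 cm and f_obj = 303.000 cm.

300 cm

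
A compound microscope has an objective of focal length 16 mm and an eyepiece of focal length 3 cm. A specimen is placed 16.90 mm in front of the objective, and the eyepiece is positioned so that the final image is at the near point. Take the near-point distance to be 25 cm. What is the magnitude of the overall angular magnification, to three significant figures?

166

Convert to cm: f_obj = 16 mm = 1.6 cm; d_o = 16.90 mm = 1.69 cm.
Objective: 1/d_i = 1/f_obj - 1/d_o = 1/1.6 - 1/1.69 = 0.03328 cm^-1, so d_i = 30.044 cm.
m_obj = -d_i/d_o = -30.044/1.69 = -17.778.
Eyepiece angular magnification (image at near point): M_eye = 1 + D/f_e = 1 + 25/3 = 9.333.
Overall M = m_obj x M_eye = (-17.778)(9.333) = -165.93.
|M| = 165.93.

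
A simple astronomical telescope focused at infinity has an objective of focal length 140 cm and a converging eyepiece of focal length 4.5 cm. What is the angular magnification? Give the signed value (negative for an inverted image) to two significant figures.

M = -f_obj/f_eye = -140/(4.5) = -31.111.

-31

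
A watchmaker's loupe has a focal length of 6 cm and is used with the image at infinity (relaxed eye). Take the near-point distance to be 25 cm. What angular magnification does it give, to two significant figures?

M = D/f = 25/6 = 4.167.

4.2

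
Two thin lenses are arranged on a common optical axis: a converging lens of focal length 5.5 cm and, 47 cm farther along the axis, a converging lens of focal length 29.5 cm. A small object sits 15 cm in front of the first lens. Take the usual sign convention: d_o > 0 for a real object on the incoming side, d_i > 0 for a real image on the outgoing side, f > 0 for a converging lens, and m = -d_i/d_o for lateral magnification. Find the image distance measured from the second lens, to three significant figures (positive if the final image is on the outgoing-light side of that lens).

Lens 1: 1/d_i1 = 1/f_1 - 1/d_o1 = 1/5.5 - 1/15 = 0.11515 cm^-1, so d_i1 = 8.684 cm.
The intermediate image is 8.684 cm to the right of lens 1, so d_o2 = L - d_i1 = 47 - 8.684 = 38.316 cm.
Lens 2: 1/d_i2 = 1/f_2 - 1/d_o2 = 1/29.5 - 1/(38.316) = 0.00780 cm^-1, so d_i2 = 128.215 cm.

128 cm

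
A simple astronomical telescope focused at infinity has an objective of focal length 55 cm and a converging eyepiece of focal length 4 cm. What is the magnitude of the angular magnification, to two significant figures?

|M| = f_obj/|f_eye| = 55/4 = 13.750.

14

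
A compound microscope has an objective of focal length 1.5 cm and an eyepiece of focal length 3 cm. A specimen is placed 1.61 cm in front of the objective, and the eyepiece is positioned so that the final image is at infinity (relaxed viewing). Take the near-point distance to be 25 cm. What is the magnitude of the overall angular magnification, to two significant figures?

110

Objective: 1/d_i = 1/f_obj - 1/d_o = 1/1.5 - 1/1.61 = 0.04555 cm^-1, so d_i = 21.955 cm.
m_obj = -d_i/d_o = -21.955/1.61 = -13.636.
Eyepiece angular magnification (image at infinity): M_eye = D/f_e = 25/3 = 8.333.
Overall M = m_obj x M_eye = (-13.636)(8.333) = -113.64.
|M| = 113.64.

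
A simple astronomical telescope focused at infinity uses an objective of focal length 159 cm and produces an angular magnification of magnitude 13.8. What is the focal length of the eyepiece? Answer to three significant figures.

|M| = f_obj/f_eye, so f_eye = f_obj/|M| = 159/13.8 = 11.522 cm.

11.5 cm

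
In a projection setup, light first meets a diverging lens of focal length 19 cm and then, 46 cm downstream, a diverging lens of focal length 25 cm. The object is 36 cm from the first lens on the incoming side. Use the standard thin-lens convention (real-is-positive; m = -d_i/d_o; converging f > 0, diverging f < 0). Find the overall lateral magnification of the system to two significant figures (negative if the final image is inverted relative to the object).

First lens: d_i1 = 1/(1/(-19) - 1/36) = -12.436 cm.
m_1 = -(-12.436)/36 = 0.3455.
With d_i1 < 0 the first image is virtual and lies on the object side; the object distance for lens 2 is d_o2 = 46 - (-12.436) = 58.436 cm.
Second lens: d_i2 = 1/(1/(-25) - 1/(58.436)) = -17.509 cm.
m_2 = -(-17.509)/(58.436) = 0.2996.
The system's lateral magnification is m_1 m_2 = (0.3455)(0.2996) = 0.1035.

0.10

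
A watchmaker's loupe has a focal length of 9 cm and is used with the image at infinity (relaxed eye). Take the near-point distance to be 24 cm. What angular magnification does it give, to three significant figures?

M = D/f = 24/9 = 2.667.

2.67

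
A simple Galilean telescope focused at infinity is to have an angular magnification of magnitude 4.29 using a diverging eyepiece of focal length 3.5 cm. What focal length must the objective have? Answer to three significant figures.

15.0 cm

|M| = f_obj/|f_eye|, so f_obj = |M| x |f_eye| = 4.29 x 3.5 = 15.015 cm.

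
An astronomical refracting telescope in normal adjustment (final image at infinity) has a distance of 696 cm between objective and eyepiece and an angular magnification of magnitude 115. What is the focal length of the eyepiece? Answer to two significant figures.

In normal adjustment the tube length equals f_obj + f_eye and |M| = f_obj/f_eye.
So f_obj = 115 f_eye and 115 f_eye + f_eye = 696 cm, giving f_eye = 696/116 = 6.000 cm and f_obj = 690.000 cm.

6.0 cm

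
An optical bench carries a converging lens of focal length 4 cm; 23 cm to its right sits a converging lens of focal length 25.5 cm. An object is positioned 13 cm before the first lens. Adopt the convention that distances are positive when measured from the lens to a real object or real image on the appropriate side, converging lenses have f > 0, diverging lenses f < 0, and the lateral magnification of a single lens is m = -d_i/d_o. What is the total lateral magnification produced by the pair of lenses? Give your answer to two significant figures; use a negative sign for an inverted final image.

-1.4

Lens 1: 1/d_i1 = 1/f_1 - 1/d_o1 = 1/4 - 1/13 = 0.17308 cm^-1, so d_i1 = 5.778 cm.
m_1 = -(5.778)/13 = -0.4444.
Object distance for lens 2: d_o2 = 23 - 5.778 = 17.222 cm.
Lens 2: 1/d_i2 = 1/f_2 - 1/d_o2 = 1/25.5 - 1/(17.222) = -0.01885 cm^-1, so d_i2 = -53.054 cm.
m_2 = -(-53.054)/(17.222) = 3.0805.
The system's lateral magnification is m_1 m_2 = (-0.4444)(3.0805) = -1.3691.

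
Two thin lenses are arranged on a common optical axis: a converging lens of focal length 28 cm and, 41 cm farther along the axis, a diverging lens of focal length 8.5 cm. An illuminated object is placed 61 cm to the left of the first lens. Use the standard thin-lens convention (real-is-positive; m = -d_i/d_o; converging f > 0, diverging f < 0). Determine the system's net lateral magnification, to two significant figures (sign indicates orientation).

First lens: d_i1 = 1/(1/28 - 1/61) = 51.758 cm.
m_1 = -(51.758)/61 = -0.8485.
This image would form 51.758 cm past lens 1, i.e. 10.758 cm beyond lens 2, so it is a virtual object for lens 2: d_o2 = 41 - 51.758 = -10.758 cm.
Second lens: d_i2 = 1/(1/(-8.5) - 1/(-10.758)) = -40.503 cm.
m_2 = -(-40.503)/(-10.758) = -3.7651.
Overall magnification: m = m_1 m_2 = 3.1946.

3.2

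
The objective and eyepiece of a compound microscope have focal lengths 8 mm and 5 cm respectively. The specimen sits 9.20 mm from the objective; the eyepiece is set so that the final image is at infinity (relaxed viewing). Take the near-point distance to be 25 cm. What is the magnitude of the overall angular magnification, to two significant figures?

Convert to cm: f_obj = 8 mm = 0.8 cm; d_o = 9.20 mm = 0.92 cm.
Objective: 1/d_i = 1/f_obj - 1/d_o = 1/0.8 - 1/0.92 = 0.16304 cm^-1, so d_i = 6.133 cm.
m_obj = -d_i/d_o = -6.133/0.92 = -6.667.
Eyepiece angular magnification (image at infinity): M_eye = D/f_e = 25/5 = 5.000.
Overall M = m_obj x M_eye = (-6.667)(5.000) = -33.33.
|M| = 33.33.

33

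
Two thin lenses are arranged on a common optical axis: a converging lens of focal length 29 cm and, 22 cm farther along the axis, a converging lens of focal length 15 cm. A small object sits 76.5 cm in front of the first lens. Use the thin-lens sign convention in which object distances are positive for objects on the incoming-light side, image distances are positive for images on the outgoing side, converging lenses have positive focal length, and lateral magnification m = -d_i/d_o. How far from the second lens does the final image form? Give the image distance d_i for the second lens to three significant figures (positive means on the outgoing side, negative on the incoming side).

Applying the thin-lens equation to the first lens, 1/29 = 1/76.5 + 1/d_i1, which gives d_i1 = 46.705 cm.
Since 46.705 cm > 22 cm, the first image lies past the second lens and serves as a virtual object: d_o2 = L - d_i1 = -24.705 cm.
Applying the thin-lens equation again with f_2 = 15 cm and d_o2 = -24.705 cm gives d_i2 = 9.333 cm.

9.33 cm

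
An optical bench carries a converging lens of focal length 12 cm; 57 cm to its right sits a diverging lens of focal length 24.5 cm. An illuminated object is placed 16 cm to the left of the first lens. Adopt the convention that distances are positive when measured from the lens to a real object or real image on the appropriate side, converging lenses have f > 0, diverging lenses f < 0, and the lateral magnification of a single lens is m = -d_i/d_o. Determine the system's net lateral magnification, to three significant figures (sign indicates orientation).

-2.19

First lens: d_i1 = 1/(1/12 - 1/16) = 48.000 cm.
m_1 = -(48.000)/16 = -3.0000.
That image sits 9.000 cm in front of the second lens, so d_o2 = 9.000 cm.
Second lens: d_i2 = 1/(1/(-24.5) - 1/(9.000)) = -6.582 cm.
m_2 = -(-6.582)/(9.000) = 0.7313.
Overall magnification: m = m_1 m_2 = -2.1940.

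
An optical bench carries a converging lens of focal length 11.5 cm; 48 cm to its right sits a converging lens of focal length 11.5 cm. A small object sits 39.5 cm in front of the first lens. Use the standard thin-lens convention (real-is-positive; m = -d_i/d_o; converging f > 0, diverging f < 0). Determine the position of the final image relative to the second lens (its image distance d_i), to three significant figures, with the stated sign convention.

18.0 cm

Applying the thin-lens equation to the first lens, 1/11.5 = 1/39.5 + 1/d_i1, which gives d_i1 = 16.223 cm.
Object distance for lens 2: d_o2 = 48 - 16.223 = 31.777 cm.
Applying the thin-lens equation again with f_2 = 11.5 cm and d_o2 = 31.777 cm gives d_i2 = 18.022 cm.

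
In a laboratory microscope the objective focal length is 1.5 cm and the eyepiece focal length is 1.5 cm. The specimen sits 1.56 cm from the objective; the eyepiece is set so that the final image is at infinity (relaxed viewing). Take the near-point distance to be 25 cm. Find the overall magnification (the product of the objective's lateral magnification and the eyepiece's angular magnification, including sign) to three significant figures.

-417

Objective: 1/d_i = 1/f_obj - 1/d_o = 1/1.5 - 1/1.56 = 0.02564 cm^-1, so d_i = 39.000 cm.
m_obj = -d_i/d_o = -39.000/1.56 = -25.000.
Eyepiece angular magnification (image at infinity): M_eye = D/f_e = 25/1.5 = 16.667.
Overall M = m_obj x M_eye = (-25.000)(16.667) = -416.67.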